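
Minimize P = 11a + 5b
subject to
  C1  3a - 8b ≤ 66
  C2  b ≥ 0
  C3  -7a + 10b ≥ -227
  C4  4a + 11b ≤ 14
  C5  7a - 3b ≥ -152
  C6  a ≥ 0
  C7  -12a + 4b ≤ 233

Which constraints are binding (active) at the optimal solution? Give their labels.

C2 and C6

Extreme points and P = 11a + 5b:
  (7/2, 0) → P = 77/2
  (0, 0) → P = 0
  (0, 14/11) → P = 70/11

The minimum is at (0, 0). Substituting into each constraint, equality holds for C2 and C6; the remaining constraints have slack.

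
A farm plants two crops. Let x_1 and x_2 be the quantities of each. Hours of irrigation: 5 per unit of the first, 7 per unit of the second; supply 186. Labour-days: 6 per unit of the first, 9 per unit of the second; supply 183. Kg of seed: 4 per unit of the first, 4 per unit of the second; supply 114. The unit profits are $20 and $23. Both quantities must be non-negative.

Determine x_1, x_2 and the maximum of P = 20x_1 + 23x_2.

The optimum lies where 6x_1 + 9x_2 = 183 and 4x_1 + 4x_2 = 114.
Solving simultaneously gives x_1 = 49/2, x_2 = 4.

x_1 = 49/2, x_2 = 4, maximum P = 582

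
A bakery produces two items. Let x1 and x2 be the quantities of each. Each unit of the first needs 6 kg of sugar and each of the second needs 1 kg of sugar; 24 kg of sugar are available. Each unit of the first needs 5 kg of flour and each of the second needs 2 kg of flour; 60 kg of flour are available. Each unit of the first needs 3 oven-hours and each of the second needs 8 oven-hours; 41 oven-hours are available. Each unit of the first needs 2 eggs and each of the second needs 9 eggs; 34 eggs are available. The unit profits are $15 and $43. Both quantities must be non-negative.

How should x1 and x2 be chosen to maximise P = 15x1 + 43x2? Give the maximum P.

x1 = 7/2, x2 = 3, maximum P = 363/2

Vertices and P = 15x1 + 43x2:
  (0, 0) → P = 0
  (0, 34/9) → P = 1462/9
  (4, 0) → P = 60
  (7/2, 3) → P = 363/2

The binding constraints are 6x1 + x2 = 24 and 2x1 + 9x2 = 34.
Solving simultaneously gives x1 = 7/2, x2 = 3.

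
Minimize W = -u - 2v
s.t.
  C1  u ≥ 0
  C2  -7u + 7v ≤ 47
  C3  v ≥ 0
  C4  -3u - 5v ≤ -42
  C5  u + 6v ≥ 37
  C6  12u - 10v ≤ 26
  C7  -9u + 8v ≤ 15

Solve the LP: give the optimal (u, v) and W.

u = 326/7, v = 373/7, minimum W = -1072/7

Extreme points and W = -u - 2v:
  (326/7, 373/7) → W = -1072/7
  (271/7, 318/7) → W = -907/7
  (67/13, 69/13) → W = -205/13
  (87/23, 141/23) → W = -369/23
  (263/41, 209/41) → W = -681/41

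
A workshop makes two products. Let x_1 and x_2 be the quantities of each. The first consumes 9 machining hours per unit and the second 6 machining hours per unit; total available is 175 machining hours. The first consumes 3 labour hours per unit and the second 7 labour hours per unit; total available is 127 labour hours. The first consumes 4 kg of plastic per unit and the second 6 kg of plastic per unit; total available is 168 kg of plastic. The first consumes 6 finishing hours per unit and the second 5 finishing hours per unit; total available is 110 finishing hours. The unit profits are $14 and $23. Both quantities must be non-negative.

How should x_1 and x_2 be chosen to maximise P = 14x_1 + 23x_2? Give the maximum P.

x_1 = 5, x_2 = 16, maximum P = 438

Corner points and P = 14x_1 + 23x_2:
  (0, 0) → P = 0
  (0, 127/7) → P = 2921/7
  (55/3, 0) → P = 770/3
  (5, 16) → P = 438

At the optimal vertex, 3x_1 + 7x_2 = 127 and 6x_1 + 5x_2 = 110.
Solving simultaneously gives x_1 = 5, x_2 = 16.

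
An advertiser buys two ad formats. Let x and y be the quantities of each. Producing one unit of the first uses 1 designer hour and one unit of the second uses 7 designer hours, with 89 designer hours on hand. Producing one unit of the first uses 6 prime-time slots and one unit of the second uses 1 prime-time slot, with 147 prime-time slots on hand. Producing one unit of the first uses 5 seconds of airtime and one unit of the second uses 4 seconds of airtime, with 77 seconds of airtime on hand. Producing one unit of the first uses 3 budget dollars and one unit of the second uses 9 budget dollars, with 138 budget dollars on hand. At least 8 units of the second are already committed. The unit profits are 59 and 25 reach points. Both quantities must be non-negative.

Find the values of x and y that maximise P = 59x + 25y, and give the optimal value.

x = 9, y = 8, maximum P = 731

Feasible corners and P = 59x + 25y:
  (0, 89/7) → P = 2225/7
  (0, 8) → P = 200
  (183/31, 368/31) → P = 19997/31
  (9, 8) → P = 731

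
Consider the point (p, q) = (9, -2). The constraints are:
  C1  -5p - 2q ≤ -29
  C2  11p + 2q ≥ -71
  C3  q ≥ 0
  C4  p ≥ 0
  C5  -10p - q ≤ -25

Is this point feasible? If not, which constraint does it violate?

not feasible — violates C3

Constraint C3: q = -2, which is not ≥ 0. All other constraints are satisfied.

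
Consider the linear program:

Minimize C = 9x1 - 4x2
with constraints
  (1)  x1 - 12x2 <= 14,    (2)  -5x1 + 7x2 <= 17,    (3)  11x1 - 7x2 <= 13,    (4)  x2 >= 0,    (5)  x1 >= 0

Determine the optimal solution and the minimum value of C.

x1 = 0, x2 = 17/7, minimum C = -68/7

Extreme points and C = 9x1 - 4x2:
  (5, 6) → C = 21
  (0, 17/7) → C = -68/7
  (13/11, 0) → C = 117/11
  (0, 0) → C = 0

At the optimal vertex, -5x1 + 7x2 = 17 and x1 = 0.
Solving simultaneously gives x1 = 0, x2 = 17/7.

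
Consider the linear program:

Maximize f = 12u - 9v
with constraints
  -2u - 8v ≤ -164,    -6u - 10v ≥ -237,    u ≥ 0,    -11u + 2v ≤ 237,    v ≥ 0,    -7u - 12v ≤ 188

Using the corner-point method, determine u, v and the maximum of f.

u = 64/7, v = 255/14, maximum f = -759/14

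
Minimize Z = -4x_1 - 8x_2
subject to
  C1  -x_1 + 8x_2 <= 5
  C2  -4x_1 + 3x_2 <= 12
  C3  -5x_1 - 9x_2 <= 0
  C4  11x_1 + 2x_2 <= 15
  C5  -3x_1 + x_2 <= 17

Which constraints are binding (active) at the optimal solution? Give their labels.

Corner points and Z = -4x_1 - 8x_2:
  (-45/49, 25/49) → Z = -20/49
  (11/9, 7/9) → Z = -100/9
  (135/89, -75/89) → Z = 60/89

The minimum is at (11/9, 7/9). Substituting into each constraint, equality holds for C1 and C4; the remaining constraints have slack.

C1 and C4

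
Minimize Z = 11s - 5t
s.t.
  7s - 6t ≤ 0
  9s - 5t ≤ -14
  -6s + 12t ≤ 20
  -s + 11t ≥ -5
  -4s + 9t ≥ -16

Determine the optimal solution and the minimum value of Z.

Extreme points and Z = 11s - 5t:
  (-34/39, 16/13) → Z = -614/39
  (-179/94, -59/94) → Z = -837/47
  (-140/27, -25/27) → Z = -1415/27

s = -140/27, t = -25/27, minimum Z = -1415/27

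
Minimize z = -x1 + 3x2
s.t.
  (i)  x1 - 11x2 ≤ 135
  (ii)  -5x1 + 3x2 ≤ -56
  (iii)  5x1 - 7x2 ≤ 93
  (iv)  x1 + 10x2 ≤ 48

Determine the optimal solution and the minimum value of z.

x1 = 113/20, x2 = -37/4, minimum z = -167/5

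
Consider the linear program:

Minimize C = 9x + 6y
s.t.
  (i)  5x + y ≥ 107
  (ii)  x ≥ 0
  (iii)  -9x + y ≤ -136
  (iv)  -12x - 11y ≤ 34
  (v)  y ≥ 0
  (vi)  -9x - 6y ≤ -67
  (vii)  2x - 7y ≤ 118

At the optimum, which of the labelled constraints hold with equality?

Vertices and C = 9x + 6y:
  (243/14, 283/14) → C = 555/2
  (107/5, 0) → C = 963/5
  (59, 0) → C = 531
The feasible region is unbounded (it extends along (7, 2), (1, 9)), but C strictly increases along every unbounded feasible direction, so there is no improving ray and the minimum is attained at a vertex.

The minimum is at (107/5, 0). Substituting into each constraint, equality holds for (i) and (v); the remaining constraints have slack.

(i) and (v)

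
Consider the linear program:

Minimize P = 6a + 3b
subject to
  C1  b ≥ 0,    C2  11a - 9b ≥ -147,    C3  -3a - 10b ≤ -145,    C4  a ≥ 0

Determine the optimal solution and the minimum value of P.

Extreme points and P = 6a + 3b:
  (145/3, 0) → P = 290
  (0, 49/3) → P = 49
  (0, 29/2) → P = 87/2
The feasible region is unbounded (it extends along (1, 0), (9, 11)), but P strictly increases along every unbounded feasible direction, so there is no improving ray and the minimum is attained at a vertex.

At the optimal vertex, -3a - 10b = -145 and a = 0.
Solving simultaneously gives a = 0, b = 29/2.

a = 0, b = 29/2, minimum P = 87/2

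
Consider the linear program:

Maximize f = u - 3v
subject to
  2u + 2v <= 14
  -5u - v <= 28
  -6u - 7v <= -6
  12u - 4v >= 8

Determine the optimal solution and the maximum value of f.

u = 43, v = -36, maximum f = 151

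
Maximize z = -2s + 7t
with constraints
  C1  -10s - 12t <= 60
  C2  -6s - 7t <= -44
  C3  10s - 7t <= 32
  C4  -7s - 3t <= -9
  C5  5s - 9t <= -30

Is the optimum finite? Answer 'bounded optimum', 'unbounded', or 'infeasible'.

unbounded

From the feasible point (-69/31, 254/31), moving in the direction (-3, 7) keeps every constraint satisfied while z increases without bound.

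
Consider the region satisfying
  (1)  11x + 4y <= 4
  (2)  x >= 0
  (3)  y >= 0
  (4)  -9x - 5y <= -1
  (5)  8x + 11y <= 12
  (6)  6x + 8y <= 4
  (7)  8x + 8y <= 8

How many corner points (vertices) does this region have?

5

Of the 21 pairwise boundary intersections, those satisfying every inequality are:
  (4/11, 0)
  (1/4, 5/16)
  (0, 1/5)
  (0, 1/2)
  (1/9, 0)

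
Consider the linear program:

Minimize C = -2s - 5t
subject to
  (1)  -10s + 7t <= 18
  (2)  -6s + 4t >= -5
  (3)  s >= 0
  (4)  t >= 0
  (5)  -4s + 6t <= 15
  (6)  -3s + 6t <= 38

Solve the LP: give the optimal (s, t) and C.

s = 9/2, t = 11/2, minimum C = -73/2

The optimum lies where -6s + 4t = -5 and -4s + 6t = 15.
Solving simultaneously gives s = 9/2, t = 11/2.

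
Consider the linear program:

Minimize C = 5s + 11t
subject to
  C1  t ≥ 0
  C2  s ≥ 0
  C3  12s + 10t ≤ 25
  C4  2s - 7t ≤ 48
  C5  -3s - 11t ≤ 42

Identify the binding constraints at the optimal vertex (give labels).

Feasible corners and C = 5s + 11t:
  (0, 0) → C = 0
  (25/12, 0) → C = 125/12
  (0, 5/2) → C = 55/2

The minimum is at (0, 0). Substituting into each constraint, equality holds for C1 and C2; the remaining constraints have slack.

C1 and C2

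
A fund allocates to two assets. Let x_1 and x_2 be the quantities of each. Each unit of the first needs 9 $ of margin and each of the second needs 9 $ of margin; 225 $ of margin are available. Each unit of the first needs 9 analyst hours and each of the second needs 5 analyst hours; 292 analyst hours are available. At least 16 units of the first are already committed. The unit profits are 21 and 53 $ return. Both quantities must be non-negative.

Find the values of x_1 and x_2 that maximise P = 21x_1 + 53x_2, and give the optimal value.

Extreme points and P = 21x_1 + 53x_2:
  (25, 0) → P = 525
  (16, 0) → P = 336
  (16, 9) → P = 813

The optimum lies where 9x_1 + 9x_2 = 225 and x_1 = 16.
Solving simultaneously gives x_1 = 16, x_2 = 9.

x_1 = 16, x_2 = 9, maximum P = 813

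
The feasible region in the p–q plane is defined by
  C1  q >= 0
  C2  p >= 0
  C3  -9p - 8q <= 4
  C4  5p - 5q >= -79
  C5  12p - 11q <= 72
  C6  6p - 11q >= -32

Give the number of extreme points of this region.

The feasible vertices (each the meet of two boundaries and inside every other half-plane) are:
  (0, 0)
  (6, 0)
  (0, 32/11)
  (52/3, 136/11)

4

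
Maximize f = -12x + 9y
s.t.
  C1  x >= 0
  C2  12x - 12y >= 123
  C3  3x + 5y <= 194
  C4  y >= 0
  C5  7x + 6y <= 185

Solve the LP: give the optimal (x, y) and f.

Corner points and f = -12x + 9y:
  (41/4, 0) → f = -123
  (493/26, 453/52) → f = -7755/52
  (185/7, 0) → f = -2220/7

The binding constraints are 12x - 12y = 123 and y = 0.
Solving simultaneously gives x = 41/4, y = 0.

x = 41/4, y = 0, maximum f = -123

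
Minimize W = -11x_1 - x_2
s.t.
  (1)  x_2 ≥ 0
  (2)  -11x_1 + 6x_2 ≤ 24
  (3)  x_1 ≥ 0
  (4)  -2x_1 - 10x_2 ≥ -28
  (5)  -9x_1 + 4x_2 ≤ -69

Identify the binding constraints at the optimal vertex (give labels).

(1) and (4)

Feasible corners and W = -11x_1 - x_2:
  (14, 0) → W = -154
  (23/3, 0) → W = -253/3
  (401/49, 57/49) → W = -4468/49

The minimum is at (14, 0). Substituting into each constraint, equality holds for (1) and (4); the remaining constraints have slack.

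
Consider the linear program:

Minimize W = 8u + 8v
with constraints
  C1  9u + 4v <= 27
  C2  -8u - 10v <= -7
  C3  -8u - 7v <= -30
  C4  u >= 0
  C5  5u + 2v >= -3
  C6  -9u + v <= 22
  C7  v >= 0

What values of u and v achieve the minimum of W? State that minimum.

Feasible corners and W = 8u + 8v:
  (69/31, 54/31) → W = 984/31
  (0, 27/4) → W = 54
  (0, 30/7) → W = 240/7

The binding constraints are 9u + 4v = 27 and -8u - 7v = -30.
Solving simultaneously gives u = 69/31, v = 54/31.

u = 69/31, v = 54/31, minimum W = 984/31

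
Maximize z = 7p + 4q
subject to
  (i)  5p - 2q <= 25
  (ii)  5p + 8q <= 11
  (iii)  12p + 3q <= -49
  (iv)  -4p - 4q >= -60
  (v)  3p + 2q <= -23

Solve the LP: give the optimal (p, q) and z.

p = -29/15, q = -43/5, maximum z = -719/15

Extreme points and z = 7p + 4q:
  (-23/39, -545/39) → z = -2341/39
  (-103/7, 74/7) → z = -425/7
  (-29/15, -43/5) → z = -719/15
The feasible region is unbounded (it extends along (-2, -5), (-8, 5)), but z strictly decreases along every unbounded feasible direction, so there is no improving ray and the maximum is attained at a vertex.

The optimum lies where 12p + 3q = -49 and 3p + 2q = -23.
Solving simultaneously gives p = -29/15, q = -43/5.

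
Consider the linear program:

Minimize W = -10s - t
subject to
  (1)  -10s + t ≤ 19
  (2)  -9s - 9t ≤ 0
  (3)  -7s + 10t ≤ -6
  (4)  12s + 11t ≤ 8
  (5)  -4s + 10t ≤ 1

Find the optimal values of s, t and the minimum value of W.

Corner points and W = -10s - t:
  (6/17, -6/17) → W = -54/17
  (8, -8) → W = -72
  (146/197, -16/197) → W = -1444/197

The binding constraints are -9s - 9t = 0 and 12s + 11t = 8.
Solving simultaneously gives s = 8, t = -8.

s = 8, t = -8, minimum W = -72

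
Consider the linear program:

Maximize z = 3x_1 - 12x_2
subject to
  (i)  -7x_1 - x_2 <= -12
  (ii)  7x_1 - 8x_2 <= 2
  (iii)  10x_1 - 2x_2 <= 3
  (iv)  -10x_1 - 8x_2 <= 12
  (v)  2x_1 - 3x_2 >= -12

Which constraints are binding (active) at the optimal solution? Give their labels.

(i) and (iii)

Vertices and z = 3x_1 - 12x_2:
  (9/8, 33/8) → z = -369/8
  (24/23, 108/23) → z = -1224/23
  (33/26, 63/13) → z = -1413/26

The maximum is at (9/8, 33/8). Substituting into each constraint, equality holds for (i) and (iii); the remaining constraints have slack.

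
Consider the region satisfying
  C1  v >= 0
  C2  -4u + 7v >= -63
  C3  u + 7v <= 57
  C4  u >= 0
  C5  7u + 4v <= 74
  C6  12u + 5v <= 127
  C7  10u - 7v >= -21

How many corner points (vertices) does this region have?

5

The feasible vertices (each the meet of two boundaries and inside every other half-plane) are:
  (0, 0)
  (74/7, 0)
  (58/9, 65/9)
  (36/11, 591/77)
  (0, 3)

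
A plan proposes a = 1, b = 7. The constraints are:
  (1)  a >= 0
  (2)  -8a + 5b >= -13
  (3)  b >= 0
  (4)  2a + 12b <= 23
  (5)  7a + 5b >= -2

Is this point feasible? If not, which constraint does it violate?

Constraint (4): 2a + 12b = 86, which is not ≤ 23. All other constraints are satisfied.

not feasible — violates (4)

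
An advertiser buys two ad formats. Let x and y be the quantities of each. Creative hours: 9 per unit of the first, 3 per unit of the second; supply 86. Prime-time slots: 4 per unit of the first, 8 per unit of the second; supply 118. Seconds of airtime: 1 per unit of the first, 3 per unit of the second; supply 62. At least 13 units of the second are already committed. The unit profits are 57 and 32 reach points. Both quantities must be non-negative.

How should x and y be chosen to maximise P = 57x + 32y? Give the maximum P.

Feasible corners and P = 57x + 32y:
  (0, 59/4) → P = 472
  (0, 13) → P = 416
  (7/2, 13) → P = 1231/2

x = 7/2, y = 13, maximum P = 1231/2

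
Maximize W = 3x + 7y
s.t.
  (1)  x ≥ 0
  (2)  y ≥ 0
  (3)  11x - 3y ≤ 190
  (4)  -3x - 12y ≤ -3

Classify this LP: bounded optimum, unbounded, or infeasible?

From the feasible point (0, 1/4), moving in the direction (0, 1) keeps every constraint satisfied while W increases without bound.

unbounded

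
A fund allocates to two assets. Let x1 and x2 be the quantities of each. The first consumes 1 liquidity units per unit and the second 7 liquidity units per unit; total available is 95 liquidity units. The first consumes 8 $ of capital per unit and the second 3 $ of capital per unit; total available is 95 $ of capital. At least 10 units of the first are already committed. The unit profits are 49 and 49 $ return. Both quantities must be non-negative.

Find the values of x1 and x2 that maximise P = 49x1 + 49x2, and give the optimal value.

x1 = 10, x2 = 5, maximum P = 735

Vertices and P = 49x1 + 49x2:
  (95/8, 0) → P = 4655/8
  (10, 0) → P = 490
  (10, 5) → P = 735

The binding constraints are 8x1 + 3x2 = 95 and x1 = 10.
Solving simultaneously gives x1 = 10, x2 = 5.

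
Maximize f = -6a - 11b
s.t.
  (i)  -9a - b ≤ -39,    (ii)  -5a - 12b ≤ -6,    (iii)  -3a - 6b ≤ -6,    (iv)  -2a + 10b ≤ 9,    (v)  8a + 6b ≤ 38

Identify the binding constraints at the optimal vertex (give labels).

Feasible corners and f = -6a - 11b:
  (76/17, -21/17) → f = -225/17
  (98/23, 15/23) → f = -753/23
  (6, -2) → f = -14
  (70/11, -71/33) → f = -479/33

The maximum is at (76/17, -21/17). Substituting into each constraint, equality holds for (i) and (iii); the remaining constraints have slack.

(i) and (iii)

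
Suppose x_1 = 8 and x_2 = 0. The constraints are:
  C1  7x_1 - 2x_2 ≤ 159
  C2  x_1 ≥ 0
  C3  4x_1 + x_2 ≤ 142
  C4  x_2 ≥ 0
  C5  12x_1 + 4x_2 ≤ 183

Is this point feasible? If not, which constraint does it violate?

feasible

C1: 56 ≤ 159 ✓
C2: 8 ≥ 0 ✓
C3: 32 ≤ 142 ✓
C4: 0 ≥ 0 ✓
C5: 96 ≤ 183 ✓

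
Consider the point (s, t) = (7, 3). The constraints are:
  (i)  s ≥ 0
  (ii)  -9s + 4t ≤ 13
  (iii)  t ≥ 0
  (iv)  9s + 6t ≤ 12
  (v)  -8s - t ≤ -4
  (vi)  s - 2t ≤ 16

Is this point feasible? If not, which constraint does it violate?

not feasible — violates (iv)

Constraint (iv): 9s + 6t = 81, which is not ≤ 12. All other constraints are satisfied.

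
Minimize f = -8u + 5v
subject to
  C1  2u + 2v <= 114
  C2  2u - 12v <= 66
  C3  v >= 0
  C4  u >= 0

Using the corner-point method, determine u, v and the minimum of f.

u = 375/7, v = 24/7, minimum f = -2880/7

Extreme points and f = -8u + 5v:
  (375/7, 24/7) → f = -2880/7
  (0, 57) → f = 285
  (33, 0) → f = -264
  (0, 0) → f = 0

At the optimal vertex, 2u + 2v = 114 and 2u - 12v = 66.
Solving simultaneously gives u = 375/7, v = 24/7.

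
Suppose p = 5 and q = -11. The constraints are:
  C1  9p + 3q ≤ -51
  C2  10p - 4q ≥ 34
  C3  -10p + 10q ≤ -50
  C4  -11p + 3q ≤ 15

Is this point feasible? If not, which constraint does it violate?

Constraint C1: 9p + 3q = 12, which is not ≤ -51. All other constraints are satisfied.

not feasible — violates C1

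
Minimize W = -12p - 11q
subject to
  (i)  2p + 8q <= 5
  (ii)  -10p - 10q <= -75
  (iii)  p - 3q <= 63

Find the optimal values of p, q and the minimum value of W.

p = 519/14, q = -121/14, minimum W = -4897/14

The optimum lies where 2p + 8q = 5 and p - 3q = 63.
Solving simultaneously gives p = 519/14, q = -121/14.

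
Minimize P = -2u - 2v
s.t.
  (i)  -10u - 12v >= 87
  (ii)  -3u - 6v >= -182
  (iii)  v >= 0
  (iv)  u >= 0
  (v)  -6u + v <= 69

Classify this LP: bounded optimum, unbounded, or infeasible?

infeasible

The boundaries -10u - 12v = 87 and v = 0 meet at (-87/10, 0), but that point violates u ≥ 0. Every candidate vertex is excluded by some other constraint, so the feasible region is empty.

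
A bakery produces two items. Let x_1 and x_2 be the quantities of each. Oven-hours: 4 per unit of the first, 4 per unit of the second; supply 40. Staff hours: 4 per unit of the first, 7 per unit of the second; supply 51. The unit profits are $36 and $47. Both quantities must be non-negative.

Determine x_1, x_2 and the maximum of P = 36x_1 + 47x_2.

Corner points and P = 36x_1 + 47x_2:
  (0, 0) → P = 0
  (0, 51/7) → P = 2397/7
  (10, 0) → P = 360
  (19/3, 11/3) → P = 1201/3

The optimum lies where 4x_1 + 4x_2 = 40 and 4x_1 + 7x_2 = 51.
Solving simultaneously gives x_1 = 19/3, x_2 = 11/3.

x_1 = 19/3, x_2 = 11/3, maximum P = 1201/3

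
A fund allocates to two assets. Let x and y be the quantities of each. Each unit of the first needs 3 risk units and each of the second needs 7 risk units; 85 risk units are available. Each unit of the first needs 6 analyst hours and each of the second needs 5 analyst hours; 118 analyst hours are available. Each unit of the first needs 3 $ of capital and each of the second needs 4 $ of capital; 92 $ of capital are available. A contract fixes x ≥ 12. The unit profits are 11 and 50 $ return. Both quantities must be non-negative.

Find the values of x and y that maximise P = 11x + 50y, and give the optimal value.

x = 12, y = 7, maximum P = 482

Extreme points and P = 11x + 50y:
  (59/3, 0) → P = 649/3
  (12, 0) → P = 132
  (401/27, 52/9) → P = 12211/27
  (12, 7) → P = 482

The binding constraints are 3x + 7y = 85 and x = 12.
Solving simultaneously gives x = 12, y = 7.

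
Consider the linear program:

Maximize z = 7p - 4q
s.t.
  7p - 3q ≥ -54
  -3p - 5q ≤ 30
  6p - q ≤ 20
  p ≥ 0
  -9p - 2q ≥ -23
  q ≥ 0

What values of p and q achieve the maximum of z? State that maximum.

At the optimal vertex, -9p - 2q = -23 and q = 0.
Solving simultaneously gives p = 23/9, q = 0.

p = 23/9, q = 0, maximum z = 161/9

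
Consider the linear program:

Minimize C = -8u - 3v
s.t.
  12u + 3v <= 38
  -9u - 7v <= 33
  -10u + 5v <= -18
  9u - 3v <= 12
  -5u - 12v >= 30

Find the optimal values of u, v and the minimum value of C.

Feasible corners and C = -8u - 3v:
  (-39/115, -492/115) → C = 1788/115
  (-1/6, -9/2) → C = 89/6
  (2/5, -14/5) → C = 26/5

u = 2/5, v = -14/5, minimum C = 26/5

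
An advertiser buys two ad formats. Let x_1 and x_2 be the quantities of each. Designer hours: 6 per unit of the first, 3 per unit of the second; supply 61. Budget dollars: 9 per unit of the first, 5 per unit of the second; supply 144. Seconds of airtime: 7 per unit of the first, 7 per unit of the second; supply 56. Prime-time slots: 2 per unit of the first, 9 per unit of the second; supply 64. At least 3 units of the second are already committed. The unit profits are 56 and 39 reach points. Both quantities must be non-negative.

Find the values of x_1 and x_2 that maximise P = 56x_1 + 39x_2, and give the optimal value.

Feasible corners and P = 56x_1 + 39x_2:
  (0, 64/9) → P = 832/3
  (0, 3) → P = 117
  (8/7, 48/7) → P = 2320/7
  (5, 3) → P = 397

x_1 = 5, x_2 = 3, maximum P = 397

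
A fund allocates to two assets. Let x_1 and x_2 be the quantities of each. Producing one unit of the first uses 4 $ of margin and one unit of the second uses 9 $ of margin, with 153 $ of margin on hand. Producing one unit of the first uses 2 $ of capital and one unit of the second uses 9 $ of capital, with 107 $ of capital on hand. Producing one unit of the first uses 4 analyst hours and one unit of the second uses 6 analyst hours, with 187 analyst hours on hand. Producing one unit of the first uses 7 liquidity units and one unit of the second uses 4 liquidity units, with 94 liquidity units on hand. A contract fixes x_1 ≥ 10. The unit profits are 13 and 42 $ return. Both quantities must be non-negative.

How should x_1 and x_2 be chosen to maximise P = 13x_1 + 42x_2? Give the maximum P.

x_1 = 10, x_2 = 6, maximum P = 382

Feasible corners and P = 13x_1 + 42x_2:
  (94/7, 0) → P = 1222/7
  (10, 0) → P = 130
  (10, 6) → P = 382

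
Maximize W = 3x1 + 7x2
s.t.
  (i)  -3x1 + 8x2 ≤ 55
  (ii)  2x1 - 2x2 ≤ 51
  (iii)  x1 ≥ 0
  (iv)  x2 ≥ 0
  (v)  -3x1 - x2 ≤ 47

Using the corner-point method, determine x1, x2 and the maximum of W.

Extreme points and W = 3x1 + 7x2:
  (259/5, 263/10) → W = 679/2
  (0, 55/8) → W = 385/8
  (51/2, 0) → W = 153/2
  (0, 0) → W = 0

The optimum lies where -3x1 + 8x2 = 55 and 2x1 - 2x2 = 51.
Solving simultaneously gives x1 = 259/5, x2 = 263/10.

x1 = 259/5, x2 = 263/10, maximum W = 679/2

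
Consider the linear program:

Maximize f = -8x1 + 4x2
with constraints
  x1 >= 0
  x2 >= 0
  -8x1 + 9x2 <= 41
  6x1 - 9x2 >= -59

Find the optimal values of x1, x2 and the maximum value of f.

x1 = 0, x2 = 41/9, maximum f = 164/9

Feasible corners and f = -8x1 + 4x2:
  (0, 0) → f = 0
  (0, 41/9) → f = 164/9
  (9, 113/9) → f = -196/9
The feasible region is unbounded (it extends along (3, 2), (1, 0)), but f strictly decreases along every unbounded feasible direction, so there is no improving ray and the maximum is attained at a vertex.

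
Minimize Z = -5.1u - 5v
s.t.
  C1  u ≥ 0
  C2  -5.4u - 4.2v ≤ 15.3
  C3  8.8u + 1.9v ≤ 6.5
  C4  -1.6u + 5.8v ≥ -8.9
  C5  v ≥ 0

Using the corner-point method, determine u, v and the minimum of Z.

u = 0, v = 65/19, minimum Z = -325/19

Extreme points and Z = -5.1u - 5v:
  (0, 65/19) → Z = -325/19
  (0, 0) → Z = 0
  (65/88, 0) → Z = -663/176

At the optimal vertex, u = 0 and 8.8u + 1.9v = 6.5.
Solving simultaneously gives u = 0, v = 65/19.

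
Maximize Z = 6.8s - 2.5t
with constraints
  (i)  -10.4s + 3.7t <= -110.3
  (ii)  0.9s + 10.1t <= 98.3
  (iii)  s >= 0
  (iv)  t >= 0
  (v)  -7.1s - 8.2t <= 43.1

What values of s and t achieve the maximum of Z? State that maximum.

Feasible corners and Z = 6.8s - 2.5t:
  (147774/10837, 92305/10837) → Z = 7741007/108370
  (1103/104, 0) → Z = 18751/260
  (983/9, 0) → Z = 33422/45

At the optimal vertex, 0.9s + 10.1t = 98.3 and t = 0.
Solving simultaneously gives s = 983/9, t = 0.

s = 983/9, t = 0, maximum Z = 33422/45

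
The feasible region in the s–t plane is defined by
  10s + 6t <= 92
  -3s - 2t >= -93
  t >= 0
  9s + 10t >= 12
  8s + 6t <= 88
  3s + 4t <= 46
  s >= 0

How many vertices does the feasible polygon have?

5

Of the 21 pairwise boundary intersections, those satisfying every inequality are:
  (46/5, 0)
  (46/11, 92/11)
  (4/3, 0)
  (0, 6/5)
  (0, 23/2)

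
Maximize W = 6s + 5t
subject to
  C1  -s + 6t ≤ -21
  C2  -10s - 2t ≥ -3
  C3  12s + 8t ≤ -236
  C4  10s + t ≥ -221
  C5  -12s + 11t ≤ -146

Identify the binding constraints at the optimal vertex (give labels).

Extreme points and W = 6s + 5t:
  (62/7, -599/14) → W = -2251/14
  (-119/19, -382/19) → W = -2624/19
  (-2285/122, -2056/61) → W = -17135/61
The feasible region is unbounded (it extends along (1, -5), (1, -10)), but W strictly decreases along every unbounded feasible direction, so there is no improving ray and the maximum is attained at a vertex.

The maximum is at (-119/19, -382/19). Substituting into each constraint, equality holds for C3 and C5; the remaining constraints have slack.

C3 and C5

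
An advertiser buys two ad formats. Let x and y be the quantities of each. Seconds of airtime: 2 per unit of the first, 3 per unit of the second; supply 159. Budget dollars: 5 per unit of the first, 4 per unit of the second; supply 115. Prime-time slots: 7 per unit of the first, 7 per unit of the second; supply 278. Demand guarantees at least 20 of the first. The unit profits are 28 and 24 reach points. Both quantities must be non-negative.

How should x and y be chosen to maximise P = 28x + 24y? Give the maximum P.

The optimum lies where 5x + 4y = 115 and x = 20.
Solving simultaneously gives x = 20, y = 15/4.

x = 20, y = 15/4, maximum P = 650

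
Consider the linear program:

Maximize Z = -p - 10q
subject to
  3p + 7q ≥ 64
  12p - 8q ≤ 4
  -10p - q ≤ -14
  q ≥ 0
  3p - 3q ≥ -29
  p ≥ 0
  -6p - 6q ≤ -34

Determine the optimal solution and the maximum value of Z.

p = 5, q = 7, maximum Z = -75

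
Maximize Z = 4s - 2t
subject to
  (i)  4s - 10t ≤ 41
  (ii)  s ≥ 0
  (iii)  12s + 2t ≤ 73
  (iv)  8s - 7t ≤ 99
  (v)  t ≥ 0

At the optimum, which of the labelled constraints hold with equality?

Extreme points and Z = 4s - 2t:
  (0, 73/2) → Z = -73
  (0, 0) → Z = 0
  (73/12, 0) → Z = 73/3

The maximum is at (73/12, 0). Substituting into each constraint, equality holds for (iii) and (v); the remaining constraints have slack.

(iii) and (v)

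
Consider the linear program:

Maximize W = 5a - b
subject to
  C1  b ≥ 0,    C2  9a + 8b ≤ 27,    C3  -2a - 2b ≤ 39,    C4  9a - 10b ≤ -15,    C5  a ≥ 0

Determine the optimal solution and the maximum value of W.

a = 25/27, b = 7/3, maximum W = 62/27

The binding constraints are 9a + 8b = 27 and 9a - 10b = -15.
Solving simultaneously gives a = 25/27, b = 7/3.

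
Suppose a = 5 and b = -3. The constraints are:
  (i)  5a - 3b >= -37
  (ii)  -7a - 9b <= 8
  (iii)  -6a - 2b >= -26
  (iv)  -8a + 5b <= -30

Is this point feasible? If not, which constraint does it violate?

feasible

(i): 34 ≥ -37 ✓
(ii): -8 ≤ 8 ✓
(iii): -24 ≥ -26 ✓
(iv): -55 ≤ -30 ✓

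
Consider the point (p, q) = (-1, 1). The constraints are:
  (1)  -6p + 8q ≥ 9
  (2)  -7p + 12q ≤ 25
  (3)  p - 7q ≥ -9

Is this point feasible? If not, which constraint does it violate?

feasible

(1): 14 ≥ 9 ✓
(2): 19 ≤ 25 ✓
(3): -8 ≥ -9 ✓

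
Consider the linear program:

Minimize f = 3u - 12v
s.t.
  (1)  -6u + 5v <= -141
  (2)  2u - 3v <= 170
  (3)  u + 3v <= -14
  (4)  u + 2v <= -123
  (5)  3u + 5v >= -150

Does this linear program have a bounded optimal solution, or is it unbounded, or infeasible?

infeasible

The boundaries -6u + 5v = -141 and 2u - 3v = 170 meet at (-427/8, -369/4), but that point violates 3u + 5v ≥ -150. Every candidate vertex is excluded by some other constraint, so the feasible region is empty.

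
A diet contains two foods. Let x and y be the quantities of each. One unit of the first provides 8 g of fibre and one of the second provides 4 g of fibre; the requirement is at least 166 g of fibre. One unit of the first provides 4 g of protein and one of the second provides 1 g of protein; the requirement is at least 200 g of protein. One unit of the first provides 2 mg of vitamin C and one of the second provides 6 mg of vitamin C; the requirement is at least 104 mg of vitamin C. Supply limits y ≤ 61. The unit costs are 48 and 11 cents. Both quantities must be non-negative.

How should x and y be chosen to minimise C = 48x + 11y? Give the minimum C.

Vertices and C = 48x + 11y:
  (52, 0) → C = 2496
  (548/11, 8/11) → C = 26392/11
  (139/4, 61) → C = 2339
The feasible region is unbounded (it extends along (1, 0)), but C strictly increases along every unbounded feasible direction, so there is no improving ray and the minimum is attained at a vertex.

x = 139/4, y = 61, minimum C = 2339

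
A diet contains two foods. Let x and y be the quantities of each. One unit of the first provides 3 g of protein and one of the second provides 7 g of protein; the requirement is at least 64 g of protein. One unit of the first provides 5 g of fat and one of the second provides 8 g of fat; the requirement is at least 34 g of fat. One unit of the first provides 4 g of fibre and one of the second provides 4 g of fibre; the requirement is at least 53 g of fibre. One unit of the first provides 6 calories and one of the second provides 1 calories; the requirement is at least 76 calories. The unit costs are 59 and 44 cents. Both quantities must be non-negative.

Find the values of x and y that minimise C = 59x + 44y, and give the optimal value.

Corner points and C = 59x + 44y:
  (0, 76) → C = 3344
  (64/3, 0) → C = 3776/3
  (12, 4) → C = 884
The feasible region is unbounded (it extends along (0, 1), (1, 0)), but C strictly increases along every unbounded feasible direction, so there is no improving ray and the minimum is attained at a vertex.

x = 12, y = 4, minimum C = 884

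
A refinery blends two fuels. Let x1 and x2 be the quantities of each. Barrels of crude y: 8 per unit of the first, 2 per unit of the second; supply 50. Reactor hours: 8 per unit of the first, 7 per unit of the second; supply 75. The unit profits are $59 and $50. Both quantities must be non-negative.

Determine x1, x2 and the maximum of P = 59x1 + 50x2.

Vertices and P = 59x1 + 50x2:
  (0, 0) → P = 0
  (0, 75/7) → P = 3750/7
  (25/4, 0) → P = 1475/4
  (5, 5) → P = 545

x1 = 5, x2 = 5, maximum P = 545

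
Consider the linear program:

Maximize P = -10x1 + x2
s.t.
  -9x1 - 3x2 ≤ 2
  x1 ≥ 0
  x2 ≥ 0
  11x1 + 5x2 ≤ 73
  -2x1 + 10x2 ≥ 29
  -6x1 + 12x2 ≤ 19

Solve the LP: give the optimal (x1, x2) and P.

x1 = 79/18, x2 = 34/9, maximum P = -361/9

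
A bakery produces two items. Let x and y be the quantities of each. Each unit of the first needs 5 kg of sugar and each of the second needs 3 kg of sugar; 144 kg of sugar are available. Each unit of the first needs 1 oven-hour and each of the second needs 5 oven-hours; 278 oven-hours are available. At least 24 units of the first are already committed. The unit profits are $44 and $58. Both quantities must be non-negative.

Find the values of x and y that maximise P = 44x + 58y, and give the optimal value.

Vertices and P = 44x + 58y:
  (144/5, 0) → P = 6336/5
  (24, 0) → P = 1056
  (24, 8) → P = 1520

The optimum lies where 5x + 3y = 144 and x = 24.
Solving simultaneously gives x = 24, y = 8.

x = 24, y = 8, maximum P = 1520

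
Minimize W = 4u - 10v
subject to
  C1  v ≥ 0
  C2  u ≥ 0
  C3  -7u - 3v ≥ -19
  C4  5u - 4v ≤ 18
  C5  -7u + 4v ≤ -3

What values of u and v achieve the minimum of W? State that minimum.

u = 85/49, v = 16/7, minimum W = -780/49

Extreme points and W = 4u - 10v:
  (19/7, 0) → W = 76/7
  (3/7, 0) → W = 12/7
  (85/49, 16/7) → W = -780/49

The optimum lies where -7u - 3v = -19 and -7u + 4v = -3.
Solving simultaneously gives u = 85/49, v = 16/7.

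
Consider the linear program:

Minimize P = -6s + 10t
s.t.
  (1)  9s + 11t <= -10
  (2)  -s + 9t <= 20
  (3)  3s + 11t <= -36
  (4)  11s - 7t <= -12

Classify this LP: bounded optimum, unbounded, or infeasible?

From the feasible point (-272/19, 12/19), moving in the direction (-7, -11) keeps every constraint satisfied while P decreases without bound.

unbounded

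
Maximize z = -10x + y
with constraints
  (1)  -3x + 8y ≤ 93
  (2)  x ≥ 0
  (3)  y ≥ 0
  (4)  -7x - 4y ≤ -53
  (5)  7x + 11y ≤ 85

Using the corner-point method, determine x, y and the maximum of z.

x = 243/49, y = 32/7, maximum z = -2206/49

Vertices and z = -10x + y:
  (53/7, 0) → z = -530/7
  (85/7, 0) → z = -850/7
  (243/49, 32/7) → z = -2206/49

The optimum lies where -7x - 4y = -53 and 7x + 11y = 85.
Solving simultaneously gives x = 243/49, y = 32/7.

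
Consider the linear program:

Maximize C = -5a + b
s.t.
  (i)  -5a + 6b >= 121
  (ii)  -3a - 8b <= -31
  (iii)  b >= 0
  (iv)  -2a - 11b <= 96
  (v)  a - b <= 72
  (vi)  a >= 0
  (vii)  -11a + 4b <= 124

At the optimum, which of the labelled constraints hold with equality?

(vi) and (vii)

Extreme points and C = -5a + b:
  (553, 481) → C = -2284
  (0, 121/6) → C = 121/6
  (0, 31) → C = 31
The feasible region is unbounded (it extends along (1, 1), (4, 11)), but C strictly decreases along every unbounded feasible direction, so there is no improving ray and the maximum is attained at a vertex.

The maximum is at (0, 31). Substituting into each constraint, equality holds for (vi) and (vii); the remaining constraints have slack.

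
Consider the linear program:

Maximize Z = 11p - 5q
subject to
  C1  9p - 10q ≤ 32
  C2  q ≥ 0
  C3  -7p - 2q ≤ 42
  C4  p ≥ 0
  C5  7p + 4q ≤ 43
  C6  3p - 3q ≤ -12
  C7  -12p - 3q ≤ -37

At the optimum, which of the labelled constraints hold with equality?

Feasible corners and Z = 11p - 5q:
  (27/11, 71/11) → Z = -58/11
  (19/27, 257/27) → Z = -1076/27
  (5/3, 17/3) → Z = -10

The maximum is at (27/11, 71/11). Substituting into each constraint, equality holds for C5 and C6; the remaining constraints have slack.

C5 and C6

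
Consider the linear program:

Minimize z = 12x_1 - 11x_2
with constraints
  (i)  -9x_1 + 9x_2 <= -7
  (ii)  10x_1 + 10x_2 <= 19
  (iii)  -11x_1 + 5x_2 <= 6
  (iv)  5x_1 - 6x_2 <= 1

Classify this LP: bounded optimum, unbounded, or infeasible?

The boundaries -9x_1 + 9x_2 = -7 and 10x_1 + 10x_2 = 19 meet at (241/180, 101/180), but that point violates 5x_1 - 6x_2 ≤ 1. Every candidate vertex is excluded by some other constraint, so the feasible region is empty.

infeasible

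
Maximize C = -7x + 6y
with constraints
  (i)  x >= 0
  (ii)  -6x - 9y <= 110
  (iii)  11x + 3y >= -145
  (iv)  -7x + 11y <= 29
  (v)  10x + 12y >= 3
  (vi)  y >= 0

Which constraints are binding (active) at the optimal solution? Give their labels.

(i) and (iv)

Corner points and C = -7x + 6y:
  (0, 29/11) → C = 174/11
  (0, 1/4) → C = 3/2
  (3/10, 0) → C = -21/10
The feasible region is unbounded (it extends along (11, 7), (1, 0)), but C strictly decreases along every unbounded feasible direction, so there is no improving ray and the maximum is attained at a vertex.

The maximum is at (0, 29/11). Substituting into each constraint, equality holds for (i) and (iv); the remaining constraints have slack.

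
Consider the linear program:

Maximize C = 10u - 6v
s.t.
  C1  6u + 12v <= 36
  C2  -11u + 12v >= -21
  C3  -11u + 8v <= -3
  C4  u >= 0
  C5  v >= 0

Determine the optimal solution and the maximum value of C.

Corner points and C = 10u - 6v:
  (57/17, 45/34) → C = 435/17
  (9/5, 21/10) → C = 27/5
  (21/11, 0) → C = 210/11
  (3/11, 0) → C = 30/11

At the optimal vertex, 6u + 12v = 36 and -11u + 12v = -21.
Solving simultaneously gives u = 57/17, v = 45/34.

u = 57/17, v = 45/34, maximum C = 435/17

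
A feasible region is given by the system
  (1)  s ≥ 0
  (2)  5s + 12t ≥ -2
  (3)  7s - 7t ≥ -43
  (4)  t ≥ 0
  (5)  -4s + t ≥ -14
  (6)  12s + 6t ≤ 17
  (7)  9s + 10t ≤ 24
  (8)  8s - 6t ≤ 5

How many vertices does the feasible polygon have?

5

The feasible vertices (each the meet of two boundaries and inside every other half-plane) are:
  (0, 0)
  (0, 12/5)
  (5/8, 0)
  (13/33, 45/22)
  (11/10, 19/30)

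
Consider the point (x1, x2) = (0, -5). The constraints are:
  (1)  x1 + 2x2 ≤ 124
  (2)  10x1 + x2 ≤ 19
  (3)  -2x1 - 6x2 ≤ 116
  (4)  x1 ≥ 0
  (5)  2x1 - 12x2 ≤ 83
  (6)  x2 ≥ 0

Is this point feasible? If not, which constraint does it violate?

not feasible — violates (6)

Constraint (6): x2 = -5, which is not ≥ 0. All other constraints are satisfied.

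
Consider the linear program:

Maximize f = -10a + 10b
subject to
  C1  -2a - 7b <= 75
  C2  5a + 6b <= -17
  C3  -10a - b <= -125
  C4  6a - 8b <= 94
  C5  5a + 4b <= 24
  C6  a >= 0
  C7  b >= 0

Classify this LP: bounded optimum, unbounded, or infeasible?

infeasible

The boundaries a = 0 and b = 0 meet at (0, 0), but that point violates 5a + 6b ≤ -17. Every candidate vertex is excluded by some other constraint, so the feasible region is empty.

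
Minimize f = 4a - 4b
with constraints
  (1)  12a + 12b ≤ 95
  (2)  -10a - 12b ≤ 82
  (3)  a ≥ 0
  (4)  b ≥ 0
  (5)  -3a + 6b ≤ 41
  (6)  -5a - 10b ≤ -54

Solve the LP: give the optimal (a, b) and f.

a = 0, b = 41/6, minimum f = -82/3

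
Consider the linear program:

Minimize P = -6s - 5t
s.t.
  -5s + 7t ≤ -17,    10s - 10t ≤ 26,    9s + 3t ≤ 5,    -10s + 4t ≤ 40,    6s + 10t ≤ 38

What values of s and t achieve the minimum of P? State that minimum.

Feasible corners and P = -6s - 5t:
  (3/5, -2) → P = 32/5
  (-174/25, -37/5) → P = 1969/25
  (-42/5, -11) → P = 527/5

The binding constraints are -5s + 7t = -17 and 10s - 10t = 26.
Solving simultaneously gives s = 3/5, t = -2.

s = 3/5, t = -2, minimum P = 32/5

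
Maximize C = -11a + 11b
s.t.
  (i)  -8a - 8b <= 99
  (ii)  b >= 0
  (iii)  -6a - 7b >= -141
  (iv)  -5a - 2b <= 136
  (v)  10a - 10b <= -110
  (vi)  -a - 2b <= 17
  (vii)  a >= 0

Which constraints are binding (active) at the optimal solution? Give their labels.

(iii) and (vii)

Vertices and C = -11a + 11b:
  (64/13, 207/13) → C = 121
  (0, 141/7) → C = 1551/7
  (0, 11) → C = 121

The maximum is at (0, 141/7). Substituting into each constraint, equality holds for (iii) and (vii); the remaining constraints have slack.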